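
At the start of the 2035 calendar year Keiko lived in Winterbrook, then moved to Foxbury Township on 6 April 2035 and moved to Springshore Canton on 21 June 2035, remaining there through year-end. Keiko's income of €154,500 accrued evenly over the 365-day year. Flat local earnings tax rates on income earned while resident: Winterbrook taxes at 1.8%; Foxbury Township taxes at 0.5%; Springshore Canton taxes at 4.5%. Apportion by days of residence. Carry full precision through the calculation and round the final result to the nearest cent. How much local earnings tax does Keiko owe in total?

€4,579.97

Winterbrook, 1 January – 5 April 2035: 95 days → €154,500 × 1.8% × 95/365 = €723.8219
Foxbury Township, 6 April – 20 June 2035: 76 days → €154,500 × 0.5% × 76/365 = €160.8493
Springshore Canton, 21 June – 31 December 2035: 194 days → €154,500 × 4.5% × 194/365 = €3,695.3014
Total = €4,579.9726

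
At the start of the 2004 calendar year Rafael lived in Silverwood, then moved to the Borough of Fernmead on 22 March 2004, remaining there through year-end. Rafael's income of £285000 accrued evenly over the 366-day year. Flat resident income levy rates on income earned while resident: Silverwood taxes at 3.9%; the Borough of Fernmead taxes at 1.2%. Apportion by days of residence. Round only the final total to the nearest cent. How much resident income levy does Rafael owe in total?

Silverwood, 1 January – 21 March 2004: 81 days → £285000 × 3.9% × 81/366 = £2459.8770
The Borough of Fernmead, 22 March – 31 December 2004: 285 days → £285000 × 1.2% × 285/366 = £2663.1148
Total = £5122.9918

£5122.99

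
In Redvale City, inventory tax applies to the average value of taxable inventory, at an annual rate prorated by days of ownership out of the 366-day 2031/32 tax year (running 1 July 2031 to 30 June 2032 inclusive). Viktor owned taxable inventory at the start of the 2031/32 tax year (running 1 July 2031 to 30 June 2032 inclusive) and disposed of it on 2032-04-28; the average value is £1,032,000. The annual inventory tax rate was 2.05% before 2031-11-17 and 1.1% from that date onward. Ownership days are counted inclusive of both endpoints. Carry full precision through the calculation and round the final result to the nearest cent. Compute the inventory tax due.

2031-07-01 to 2031-11-16: 139 days at 2.05% → £1,032,000 × 2.05% × 139/366 = £8,034.6557
2031-11-17 to 2032-04-28: 164 days at 1.1% → £1,032,000 × 1.1% × 164/366 = £5,086.6885
Total = £13,121.3443

£13,121.34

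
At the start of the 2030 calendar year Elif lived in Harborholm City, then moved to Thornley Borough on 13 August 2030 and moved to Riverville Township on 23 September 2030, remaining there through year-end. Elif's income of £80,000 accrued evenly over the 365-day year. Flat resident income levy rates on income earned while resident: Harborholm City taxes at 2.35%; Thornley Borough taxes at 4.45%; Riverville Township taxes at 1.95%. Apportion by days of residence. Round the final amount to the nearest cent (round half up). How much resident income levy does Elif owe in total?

Harborholm City, 1 January – 12 August 2030: 224 days → £80,000 × 2.35% × 224/365 = £1,153.7534
Thornley Borough, 13 August – 22 September 2030: 41 days → £80,000 × 4.45% × 41/365 = £399.8904
Riverville Township, 23 September – 31 December 2030: 100 days → £80,000 × 1.95% × 100/365 = £427.3973
Total = £1,981.0411

£1,981.04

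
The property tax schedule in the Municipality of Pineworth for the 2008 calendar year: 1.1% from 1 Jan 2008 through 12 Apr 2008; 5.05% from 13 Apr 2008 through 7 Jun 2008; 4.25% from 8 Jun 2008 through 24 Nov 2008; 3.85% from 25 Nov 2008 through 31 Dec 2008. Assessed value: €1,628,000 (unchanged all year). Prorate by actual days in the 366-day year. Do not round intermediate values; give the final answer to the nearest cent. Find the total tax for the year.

1 Jan – 12 Apr 2008: 103 days at 1.1% → €1,628,000 × 1.1% × 103/366 = €5,039.6831
13 Apr – 7 Jun 2008: 56 days at 5.05% → €1,628,000 × 5.05% × 56/366 = €12,579.1913
8 Jun – 24 Nov 2008: 170 days at 4.25% → €1,628,000 × 4.25% × 170/366 = €32,137.4317
25 Nov – 31 Dec 2008: 37 days at 3.85% → €1,628,000 × 3.85% × 37/366 = €6,336.3005
Total = €56,092.6066

€56,092.61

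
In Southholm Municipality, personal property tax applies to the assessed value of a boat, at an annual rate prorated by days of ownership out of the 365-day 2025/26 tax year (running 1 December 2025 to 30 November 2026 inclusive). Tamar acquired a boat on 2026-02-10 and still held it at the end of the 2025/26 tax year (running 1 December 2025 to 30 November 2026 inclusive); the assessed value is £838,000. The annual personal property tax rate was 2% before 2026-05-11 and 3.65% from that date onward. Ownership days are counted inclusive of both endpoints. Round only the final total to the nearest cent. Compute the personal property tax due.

£21,227.80

2026-02-10 to 2026-05-10: 90 days at 2% → £838,000 × 2% × 90/365 = £4,132.6027
2026-05-11 to 2026-11-30: 204 days at 3.65% → £838,000 × 3.65% × 204/365 = £17,095.2000
Total = £21,227.8027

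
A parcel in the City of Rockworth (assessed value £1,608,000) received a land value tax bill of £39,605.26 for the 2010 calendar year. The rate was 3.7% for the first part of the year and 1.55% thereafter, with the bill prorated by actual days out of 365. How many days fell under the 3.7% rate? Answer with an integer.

155 days

Let d = days at the first rate; then 365 − d days at the second rate.
£1,608,000 × [3.7%·d + 1.55%·(365−d)] / 365 = £39,605.26
Solving gives d = 155, so the new rate took effect on 5 Jun 2010.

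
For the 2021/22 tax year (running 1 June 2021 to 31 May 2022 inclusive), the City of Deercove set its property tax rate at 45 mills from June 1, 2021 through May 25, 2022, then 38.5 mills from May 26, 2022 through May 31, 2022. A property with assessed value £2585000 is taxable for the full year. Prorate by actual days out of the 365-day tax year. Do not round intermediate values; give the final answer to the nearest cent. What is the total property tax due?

June 1, 2021 – May 25, 2022: 359 days at 45 mills → £2585000 × 4.5% × 359/365 = £114412.8082
May 26 – May 31, 2022: 6 days at 38.5 mills → £2585000 × 3.85% × 6/365 = £1635.9863
Total = £116048.7945

£116048.79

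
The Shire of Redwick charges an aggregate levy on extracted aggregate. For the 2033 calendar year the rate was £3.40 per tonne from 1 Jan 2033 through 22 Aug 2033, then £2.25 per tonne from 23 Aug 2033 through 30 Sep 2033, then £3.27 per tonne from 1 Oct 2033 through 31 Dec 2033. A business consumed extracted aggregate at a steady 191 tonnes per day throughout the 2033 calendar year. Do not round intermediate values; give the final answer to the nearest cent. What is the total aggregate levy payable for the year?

£226180.29

1 Jan – 22 Aug 2033: 234 days × 191 tonnes/day = 44,694 tonnes at £3.40/tonne → £151959.60
23 Aug – 30 Sep 2033: 39 days × 191 tonnes/day = 7,449 tonnes at £2.25/tonne → £16760.25
1 Oct – 31 Dec 2033: 92 days × 191 tonnes/day = 17,572 tonnes at £3.27/tonne → £57460.44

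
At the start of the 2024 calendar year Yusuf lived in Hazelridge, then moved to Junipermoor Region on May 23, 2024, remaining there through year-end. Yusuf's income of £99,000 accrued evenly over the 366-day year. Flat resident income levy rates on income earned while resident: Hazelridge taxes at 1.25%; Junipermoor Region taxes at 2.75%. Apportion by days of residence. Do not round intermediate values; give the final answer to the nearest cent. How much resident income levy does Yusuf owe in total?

Hazelridge, January 1 – May 22, 2024: 143 days → £99,000 × 1.25% × 143/366 = £483.5041
Junipermoor Region, May 23 – December 31, 2024: 223 days → £99,000 × 2.75% × 223/366 = £1,658.7910
Total = £2,142.2951

£2,142.30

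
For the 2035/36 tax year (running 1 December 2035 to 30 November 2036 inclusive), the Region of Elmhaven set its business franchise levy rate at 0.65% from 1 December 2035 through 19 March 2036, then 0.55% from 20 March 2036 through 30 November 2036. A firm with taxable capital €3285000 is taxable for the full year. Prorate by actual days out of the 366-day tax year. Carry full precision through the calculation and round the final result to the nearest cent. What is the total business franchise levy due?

€19054.80

1 December 2035 – 19 March 2036: 110 days at 0.65% → €3285000 × 0.65% × 110/366 = €6417.4180
20 March – 30 November 2036: 256 days at 0.55% → €3285000 × 0.55% × 256/366 = €12637.3770
Total = €19054.7951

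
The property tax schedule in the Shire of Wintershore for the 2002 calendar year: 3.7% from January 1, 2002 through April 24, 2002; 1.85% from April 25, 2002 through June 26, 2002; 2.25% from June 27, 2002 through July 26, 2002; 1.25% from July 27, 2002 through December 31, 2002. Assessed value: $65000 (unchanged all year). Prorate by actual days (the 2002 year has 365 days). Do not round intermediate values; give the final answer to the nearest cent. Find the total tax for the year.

January 1 – April 24, 2002: 114 days at 3.7% → $65000 × 3.7% × 114/365 = $751.1507
April 25 – June 26, 2002: 63 days at 1.85% → $65000 × 1.85% × 63/365 = $207.5548
June 27 – July 26, 2002: 30 days at 2.25% → $65000 × 2.25% × 30/365 = $120.2055
July 27 – December 31, 2002: 158 days at 1.25% → $65000 × 1.25% × 158/365 = $351.7123
Total = $1430.6233

$1430.62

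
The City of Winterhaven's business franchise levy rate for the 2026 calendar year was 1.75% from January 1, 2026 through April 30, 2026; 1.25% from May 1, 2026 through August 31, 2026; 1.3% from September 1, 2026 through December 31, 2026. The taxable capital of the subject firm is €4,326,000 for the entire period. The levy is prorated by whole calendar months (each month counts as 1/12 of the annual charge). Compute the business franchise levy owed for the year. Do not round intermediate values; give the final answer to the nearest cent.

January 1 – April 30, 2026: 4 months at 1.75% → €4,326,000 × 1.75% × 4/12 = €25,235.0000
May 1 – August 31, 2026: 4 months at 1.25% → €4,326,000 × 1.25% × 4/12 = €18,025.0000
September 1 – December 31, 2026: 4 months at 1.3% → €4,326,000 × 1.3% × 4/12 = €18,746.0000
Total = €62,006.0000

€62,006.00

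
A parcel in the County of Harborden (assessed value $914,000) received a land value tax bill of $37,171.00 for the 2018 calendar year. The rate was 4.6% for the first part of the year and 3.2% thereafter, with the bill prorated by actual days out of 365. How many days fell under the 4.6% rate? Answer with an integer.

226 days

Let d = days at the first rate; then 365 − d days at the second rate.
$914,000 × [4.6%·d + 3.2%·(365−d)] / 365 = $37,171.00
Solving gives d = 226, so the new rate took effect on August 15, 2018.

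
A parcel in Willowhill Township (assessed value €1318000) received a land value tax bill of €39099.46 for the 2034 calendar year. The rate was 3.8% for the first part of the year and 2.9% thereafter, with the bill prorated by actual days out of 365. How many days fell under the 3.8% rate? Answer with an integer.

Let d = days at the first rate; then 365 − d days at the second rate.
€1318000 × [3.8%·d + 2.9%·(365−d)] / 365 = €39099.46
Solving gives d = 27, so the new rate took effect on 28 Jan 2034.

27 days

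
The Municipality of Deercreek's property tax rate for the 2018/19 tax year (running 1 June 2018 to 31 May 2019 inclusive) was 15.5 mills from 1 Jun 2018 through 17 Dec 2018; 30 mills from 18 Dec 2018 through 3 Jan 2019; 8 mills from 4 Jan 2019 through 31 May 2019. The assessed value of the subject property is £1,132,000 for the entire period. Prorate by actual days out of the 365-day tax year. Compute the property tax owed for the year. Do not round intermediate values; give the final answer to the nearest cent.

£14,867.97

1 Jun – 17 Dec 2018: 200 days at 15.5 mills → £1,132,000 × 1.55% × 200/365 = £9,614.2466
18 Dec 2018 – 3 Jan 2019: 17 days at 30 mills → £1,132,000 × 3% × 17/365 = £1,581.6986
4 Jan – 31 May 2019: 148 days at 8 mills → £1,132,000 × 0.8% × 148/365 = £3,672.0219
Total = £14,867.9671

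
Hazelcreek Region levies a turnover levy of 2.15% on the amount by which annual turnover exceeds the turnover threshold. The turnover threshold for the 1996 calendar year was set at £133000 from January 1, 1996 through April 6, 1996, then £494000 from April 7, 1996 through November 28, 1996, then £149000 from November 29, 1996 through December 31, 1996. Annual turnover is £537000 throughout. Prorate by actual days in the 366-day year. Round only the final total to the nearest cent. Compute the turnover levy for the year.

£3650.30

January 1 – April 6, 1996: 97 days, exemption £133000 → (£537000 − £133000) × 2.15% × 97/366 = £2302.0273
April 7 – November 28, 1996: 236 days, exemption £494000 → (£537000 − £494000) × 2.15% × 236/366 = £596.1257
November 29 – December 31, 1996: 33 days, exemption £149000 → (£537000 − £149000) × 2.15% × 33/366 = £752.1475
Total = £3650.3005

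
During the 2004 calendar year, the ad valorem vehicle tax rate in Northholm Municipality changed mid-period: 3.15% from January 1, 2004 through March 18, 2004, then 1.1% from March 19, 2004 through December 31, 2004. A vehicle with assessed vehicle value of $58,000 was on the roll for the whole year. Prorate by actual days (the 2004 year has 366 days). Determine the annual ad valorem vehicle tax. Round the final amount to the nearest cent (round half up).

January 1 – March 18, 2004: 78 days at 3.15% → $58,000 × 3.15% × 78/366 = $389.3607
March 19 – December 31, 2004: 288 days at 1.1% → $58,000 × 1.1% × 288/366 = $502.0328
Total = $891.3934

$891.39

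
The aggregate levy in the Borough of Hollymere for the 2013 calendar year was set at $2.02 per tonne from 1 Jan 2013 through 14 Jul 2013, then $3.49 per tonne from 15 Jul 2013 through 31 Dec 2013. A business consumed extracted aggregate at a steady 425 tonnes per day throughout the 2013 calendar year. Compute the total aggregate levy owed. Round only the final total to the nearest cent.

1 Jan – 14 Jul 2013: 195 days × 425 tonnes/day = 82,875 tonnes at $2.02/tonne → $167407.50
15 Jul – 31 Dec 2013: 170 days × 425 tonnes/day = 72,250 tonnes at $3.49/tonne → $252152.50

$419560.00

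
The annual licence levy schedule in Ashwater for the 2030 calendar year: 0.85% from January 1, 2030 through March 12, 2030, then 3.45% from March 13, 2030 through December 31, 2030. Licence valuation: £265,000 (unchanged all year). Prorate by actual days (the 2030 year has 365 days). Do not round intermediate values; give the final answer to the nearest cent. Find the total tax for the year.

£7,802.25

January 1 – March 12, 2030: 71 days at 0.85% → £265,000 × 0.85% × 71/365 = £438.1575
March 13 – December 31, 2030: 294 days at 3.45% → £265,000 × 3.45% × 294/365 = £7,364.0959
Total = £7,802.2534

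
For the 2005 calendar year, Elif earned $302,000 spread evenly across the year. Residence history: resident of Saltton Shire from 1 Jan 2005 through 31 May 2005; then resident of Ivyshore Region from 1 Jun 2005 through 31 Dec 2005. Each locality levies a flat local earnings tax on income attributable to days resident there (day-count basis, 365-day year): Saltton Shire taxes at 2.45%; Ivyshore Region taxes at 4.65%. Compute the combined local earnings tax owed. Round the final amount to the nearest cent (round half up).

$11,294.39

Saltton Shire, 1 Jan – 31 May 2005: 151 days → $302,000 × 2.45% × 151/365 = $3,060.9562
Ivyshore Region, 1 Jun – 31 Dec 2005: 214 days → $302,000 × 4.65% × 214/365 = $8,233.4301
Total = $11,294.3863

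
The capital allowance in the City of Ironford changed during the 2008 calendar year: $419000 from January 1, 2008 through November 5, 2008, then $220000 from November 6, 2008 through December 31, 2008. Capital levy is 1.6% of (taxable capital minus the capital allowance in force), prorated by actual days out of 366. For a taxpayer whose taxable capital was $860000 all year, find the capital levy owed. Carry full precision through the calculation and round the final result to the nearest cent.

$7543.17

January 1 – November 5, 2008: 310 days, exemption $419000 → ($860000 − $419000) × 1.6% × 310/366 = $5976.3934
November 6 – December 31, 2008: 56 days, exemption $220000 → ($860000 − $220000) × 1.6% × 56/366 = $1566.7760
Total = $7543.1694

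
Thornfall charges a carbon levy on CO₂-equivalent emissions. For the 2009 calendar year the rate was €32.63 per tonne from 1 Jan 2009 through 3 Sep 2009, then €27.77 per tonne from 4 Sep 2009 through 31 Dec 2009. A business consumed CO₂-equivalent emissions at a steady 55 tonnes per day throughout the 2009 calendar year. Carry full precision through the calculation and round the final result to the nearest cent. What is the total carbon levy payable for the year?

1 Jan – 3 Sep 2009: 246 days × 55 tonnes/day = 13,530 tonnes at €32.63/tonne → €441483.90
4 Sep – 31 Dec 2009: 119 days × 55 tonnes/day = 6,545 tonnes at €27.77/tonne → €181754.65

€623238.55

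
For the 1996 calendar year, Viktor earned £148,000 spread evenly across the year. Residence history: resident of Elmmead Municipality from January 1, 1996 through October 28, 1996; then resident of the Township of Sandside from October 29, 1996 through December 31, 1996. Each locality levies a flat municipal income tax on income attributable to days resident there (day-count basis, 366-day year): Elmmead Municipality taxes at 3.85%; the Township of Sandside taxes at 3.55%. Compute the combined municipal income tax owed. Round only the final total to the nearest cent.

Elmmead Municipality, January 1 – October 28, 1996: 302 days → £148,000 × 3.85% × 302/366 = £4,701.6284
The Township of Sandside, October 29 – December 31, 1996: 64 days → £148,000 × 3.55% × 64/366 = £918.7322
Total = £5,620.3607

£5,620.36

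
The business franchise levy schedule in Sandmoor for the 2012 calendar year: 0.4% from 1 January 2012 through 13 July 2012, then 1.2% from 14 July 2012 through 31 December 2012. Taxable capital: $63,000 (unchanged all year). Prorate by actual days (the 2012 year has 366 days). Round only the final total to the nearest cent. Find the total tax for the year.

$487.48

1 January – 13 July 2012: 195 days at 0.4% → $63,000 × 0.4% × 195/366 = $134.2623
14 July – 31 December 2012: 171 days at 1.2% → $63,000 × 1.2% × 171/366 = $353.2131
Total = $487.4754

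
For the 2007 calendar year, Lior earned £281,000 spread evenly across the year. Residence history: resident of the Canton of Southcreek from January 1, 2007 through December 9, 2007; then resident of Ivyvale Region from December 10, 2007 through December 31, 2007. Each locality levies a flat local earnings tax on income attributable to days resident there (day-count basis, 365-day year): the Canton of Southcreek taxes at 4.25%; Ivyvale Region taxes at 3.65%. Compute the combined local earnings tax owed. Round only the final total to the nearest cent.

£11,840.88

The Canton of Southcreek, January 1 – December 9, 2007: 343 days → £281,000 × 4.25% × 343/365 = £11,222.6781
Ivyvale Region, December 10 – December 31, 2007: 22 days → £281,000 × 3.65% × 22/365 = £618.2000
Total = £11,840.8781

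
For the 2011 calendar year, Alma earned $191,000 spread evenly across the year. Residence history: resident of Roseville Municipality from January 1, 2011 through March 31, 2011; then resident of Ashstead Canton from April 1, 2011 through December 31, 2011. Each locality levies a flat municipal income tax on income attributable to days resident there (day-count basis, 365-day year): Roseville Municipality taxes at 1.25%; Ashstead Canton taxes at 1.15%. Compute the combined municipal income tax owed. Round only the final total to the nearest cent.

$2,243.60

Roseville Municipality, January 1 – March 31, 2011: 90 days → $191,000 × 1.25% × 90/365 = $588.6986
Ashstead Canton, April 1 – December 31, 2011: 275 days → $191,000 × 1.15% × 275/365 = $1,654.8973
Total = $2,243.5959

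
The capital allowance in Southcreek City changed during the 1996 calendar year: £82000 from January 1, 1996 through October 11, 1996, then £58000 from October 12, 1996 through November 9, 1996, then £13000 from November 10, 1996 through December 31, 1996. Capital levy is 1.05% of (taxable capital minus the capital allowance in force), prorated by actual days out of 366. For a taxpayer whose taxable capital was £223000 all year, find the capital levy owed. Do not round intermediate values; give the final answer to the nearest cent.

January 1 – October 11, 1996: 285 days, exemption £82000 → (£223000 − £82000) × 1.05% × 285/366 = £1152.8484
October 12 – November 9, 1996: 29 days, exemption £58000 → (£223000 − £58000) × 1.05% × 29/366 = £137.2746
November 10 – December 31, 1996: 52 days, exemption £13000 → (£223000 − £13000) × 1.05% × 52/366 = £313.2787
Total = £1603.4016

£1603.40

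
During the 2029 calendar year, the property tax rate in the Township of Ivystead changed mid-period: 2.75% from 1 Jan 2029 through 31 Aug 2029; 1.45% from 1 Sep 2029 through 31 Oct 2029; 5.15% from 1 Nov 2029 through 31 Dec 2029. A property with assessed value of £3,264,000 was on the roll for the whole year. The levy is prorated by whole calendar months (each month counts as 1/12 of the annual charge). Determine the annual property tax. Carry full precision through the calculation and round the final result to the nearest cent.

£95,744.00

1 Jan – 31 Aug 2029: 8 months at 2.75% → £3,264,000 × 2.75% × 8/12 = £59,840.0000
1 Sep – 31 Oct 2029: 2 months at 1.45% → £3,264,000 × 1.45% × 2/12 = £7,888.0000
1 Nov – 31 Dec 2029: 2 months at 5.15% → £3,264,000 × 5.15% × 2/12 = £28,016.0000
Total = £95,744.0000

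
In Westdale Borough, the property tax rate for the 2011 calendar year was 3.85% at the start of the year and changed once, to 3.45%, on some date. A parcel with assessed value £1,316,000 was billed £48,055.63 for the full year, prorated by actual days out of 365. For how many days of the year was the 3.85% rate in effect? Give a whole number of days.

Let d = days at the first rate; then 365 − d days at the second rate.
£1,316,000 × [3.85%·d + 3.45%·(365−d)] / 365 = £48,055.63
Solving gives d = 184, so the new rate took effect on 4 Jul 2011.

184 days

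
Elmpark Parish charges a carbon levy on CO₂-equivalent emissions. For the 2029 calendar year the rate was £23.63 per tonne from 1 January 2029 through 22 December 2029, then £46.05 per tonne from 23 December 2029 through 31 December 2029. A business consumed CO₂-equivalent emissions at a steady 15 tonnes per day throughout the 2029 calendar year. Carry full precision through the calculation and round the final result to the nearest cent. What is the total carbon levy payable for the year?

£132,400.95

1 January – 22 December 2029: 356 days × 15 tonnes/day = 5,340 tonnes at £23.63/tonne → £126,184.20
23 December – 31 December 2029: 9 days × 15 tonnes/day = 135 tonnes at £46.05/tonne → £6,216.75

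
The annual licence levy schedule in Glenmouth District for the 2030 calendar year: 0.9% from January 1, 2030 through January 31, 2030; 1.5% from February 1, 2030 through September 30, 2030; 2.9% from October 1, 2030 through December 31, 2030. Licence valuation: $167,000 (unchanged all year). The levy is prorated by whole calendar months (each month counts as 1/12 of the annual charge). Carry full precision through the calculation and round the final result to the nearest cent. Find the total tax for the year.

$3,006.00

January 1 – January 31, 2030: 1 month at 0.9% → $167,000 × 0.9% × 1/12 = $125.2500
February 1 – September 30, 2030: 8 months at 1.5% → $167,000 × 1.5% × 8/12 = $1,670.0000
October 1 – December 31, 2030: 3 months at 2.9% → $167,000 × 2.9% × 3/12 = $1,210.7500
Total = $3,006.0000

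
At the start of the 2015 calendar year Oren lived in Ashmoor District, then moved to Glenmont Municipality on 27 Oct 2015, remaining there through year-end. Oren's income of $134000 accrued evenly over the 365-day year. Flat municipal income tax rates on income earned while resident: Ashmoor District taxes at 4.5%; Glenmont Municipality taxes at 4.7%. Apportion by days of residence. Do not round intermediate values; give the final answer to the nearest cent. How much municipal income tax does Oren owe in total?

Ashmoor District, 1 Jan – 26 Oct 2015: 299 days → $134000 × 4.5% × 299/365 = $4939.6438
Glenmont Municipality, 27 Oct – 31 Dec 2015: 66 days → $134000 × 4.7% × 66/365 = $1138.8164
Total = $6078.4603

$6078.46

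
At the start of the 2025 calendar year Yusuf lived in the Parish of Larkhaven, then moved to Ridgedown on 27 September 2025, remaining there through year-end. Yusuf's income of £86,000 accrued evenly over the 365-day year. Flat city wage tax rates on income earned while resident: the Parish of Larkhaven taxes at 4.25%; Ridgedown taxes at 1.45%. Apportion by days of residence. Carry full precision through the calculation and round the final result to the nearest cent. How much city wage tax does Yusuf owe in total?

The Parish of Larkhaven, 1 January – 26 September 2025: 269 days → £86,000 × 4.25% × 269/365 = £2,693.6849
Ridgedown, 27 September – 31 December 2025: 96 days → £86,000 × 1.45% × 96/365 = £327.9781
Total = £3,021.6630

£3,021.66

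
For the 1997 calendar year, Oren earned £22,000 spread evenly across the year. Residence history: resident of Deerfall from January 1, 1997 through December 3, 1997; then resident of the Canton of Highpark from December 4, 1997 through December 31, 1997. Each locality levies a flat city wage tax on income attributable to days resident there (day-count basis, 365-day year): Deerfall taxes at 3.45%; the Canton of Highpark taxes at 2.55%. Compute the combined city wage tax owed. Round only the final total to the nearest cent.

Deerfall, January 1 – December 3, 1997: 337 days → £22,000 × 3.45% × 337/365 = £700.7753
The Canton of Highpark, December 4 – December 31, 1997: 28 days → £22,000 × 2.55% × 28/365 = £43.0356
Total = £743.8110

£743.81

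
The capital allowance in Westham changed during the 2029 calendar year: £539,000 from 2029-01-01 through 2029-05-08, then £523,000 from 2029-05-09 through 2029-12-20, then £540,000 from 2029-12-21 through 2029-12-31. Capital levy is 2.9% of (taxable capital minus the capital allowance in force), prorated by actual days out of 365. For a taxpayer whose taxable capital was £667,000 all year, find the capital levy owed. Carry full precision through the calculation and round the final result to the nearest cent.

£3,998.42

2029-01-01 to 2029-05-08: 128 days, exemption £539,000 → (£667,000 − £539,000) × 2.9% × 128/365 = £1,301.7425
2029-05-09 to 2029-12-20: 226 days, exemption £523,000 → (£667,000 − £523,000) × 2.9% × 226/365 = £2,585.6877
2029-12-21 to 2029-12-31: 11 days, exemption £540,000 → (£667,000 − £540,000) × 2.9% × 11/365 = £110.9945
Total = £3,998.4247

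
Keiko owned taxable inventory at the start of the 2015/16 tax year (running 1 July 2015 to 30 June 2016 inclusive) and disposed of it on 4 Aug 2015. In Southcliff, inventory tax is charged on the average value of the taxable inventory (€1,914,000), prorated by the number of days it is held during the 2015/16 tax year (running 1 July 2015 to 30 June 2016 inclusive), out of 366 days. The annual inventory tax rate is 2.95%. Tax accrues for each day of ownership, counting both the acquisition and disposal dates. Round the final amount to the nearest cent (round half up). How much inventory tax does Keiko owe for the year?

€5,399.47

Days held (1 Jul – 4 Aug 2015): 35 out of 366
Tax = €1,914,000 × 2.95% × 35/366 = €5,399.4672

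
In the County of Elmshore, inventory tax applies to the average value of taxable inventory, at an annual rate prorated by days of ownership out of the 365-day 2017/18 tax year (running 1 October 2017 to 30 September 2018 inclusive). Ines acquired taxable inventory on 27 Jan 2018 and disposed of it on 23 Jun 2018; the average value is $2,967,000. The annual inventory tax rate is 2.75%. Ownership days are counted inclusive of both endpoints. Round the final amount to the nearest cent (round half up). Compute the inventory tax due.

Days held (27 Jan – 23 Jun 2018): 148 out of 365
Tax = $2,967,000 × 2.75% × 148/365 = $33,084.0822

$33,084.08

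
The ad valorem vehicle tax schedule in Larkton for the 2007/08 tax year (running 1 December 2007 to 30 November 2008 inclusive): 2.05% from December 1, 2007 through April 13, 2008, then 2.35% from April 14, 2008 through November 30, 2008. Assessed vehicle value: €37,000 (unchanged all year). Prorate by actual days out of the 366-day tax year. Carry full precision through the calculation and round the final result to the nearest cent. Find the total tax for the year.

December 1, 2007 – April 13, 2008: 135 days at 2.05% → €37,000 × 2.05% × 135/366 = €279.7746
April 14 – November 30, 2008: 231 days at 2.35% → €37,000 × 2.35% × 231/366 = €548.7828
Total = €828.5574

€828.56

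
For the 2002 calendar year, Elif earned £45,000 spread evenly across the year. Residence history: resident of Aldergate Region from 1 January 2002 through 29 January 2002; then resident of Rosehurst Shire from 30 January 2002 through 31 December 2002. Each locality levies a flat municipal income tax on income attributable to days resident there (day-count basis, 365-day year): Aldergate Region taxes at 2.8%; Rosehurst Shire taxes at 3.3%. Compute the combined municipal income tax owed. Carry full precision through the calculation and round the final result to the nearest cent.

Aldergate Region, 1 January – 29 January 2002: 29 days → £45,000 × 2.8% × 29/365 = £100.1096
Rosehurst Shire, 30 January – 31 December 2002: 336 days → £45,000 × 3.3% × 336/365 = £1,367.0137
Total = £1,467.1233

£1,467.12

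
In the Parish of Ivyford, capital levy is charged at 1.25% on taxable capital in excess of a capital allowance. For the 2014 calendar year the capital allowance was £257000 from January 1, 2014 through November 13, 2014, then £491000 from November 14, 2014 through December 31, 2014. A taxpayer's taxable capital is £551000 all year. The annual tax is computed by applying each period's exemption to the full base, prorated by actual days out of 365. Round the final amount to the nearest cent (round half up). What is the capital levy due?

£3290.34

January 1 – November 13, 2014: 317 days, exemption £257000 → (£551000 − £257000) × 1.25% × 317/365 = £3191.7123
November 14 – December 31, 2014: 48 days, exemption £491000 → (£551000 − £491000) × 1.25% × 48/365 = £98.6301
Total = £3290.3425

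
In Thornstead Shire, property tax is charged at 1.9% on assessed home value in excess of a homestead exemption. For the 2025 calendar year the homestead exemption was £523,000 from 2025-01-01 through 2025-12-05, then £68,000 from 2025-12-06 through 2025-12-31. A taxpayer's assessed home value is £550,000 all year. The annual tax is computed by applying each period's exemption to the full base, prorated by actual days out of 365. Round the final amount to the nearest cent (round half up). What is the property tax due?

£1,128.81

2025-01-01 to 2025-12-05: 339 days, exemption £523,000 → (£550,000 − £523,000) × 1.9% × 339/365 = £476.4575
2025-12-06 to 2025-12-31: 26 days, exemption £68,000 → (£550,000 − £68,000) × 1.9% × 26/365 = £652.3507
Total = £1,128.8082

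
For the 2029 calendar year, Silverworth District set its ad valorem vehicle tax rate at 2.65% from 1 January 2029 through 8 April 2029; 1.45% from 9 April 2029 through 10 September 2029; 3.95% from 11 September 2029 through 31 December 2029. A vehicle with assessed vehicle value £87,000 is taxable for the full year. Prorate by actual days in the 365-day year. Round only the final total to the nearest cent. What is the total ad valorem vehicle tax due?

£2,209.20

1 January – 8 April 2029: 98 days at 2.65% → £87,000 × 2.65% × 98/365 = £619.0110
9 April – 10 September 2029: 155 days at 1.45% → £87,000 × 1.45% × 155/365 = £535.7055
11 September – 31 December 2029: 112 days at 3.95% → £87,000 × 3.95% × 112/365 = £1,054.4877
Total = £2,209.2041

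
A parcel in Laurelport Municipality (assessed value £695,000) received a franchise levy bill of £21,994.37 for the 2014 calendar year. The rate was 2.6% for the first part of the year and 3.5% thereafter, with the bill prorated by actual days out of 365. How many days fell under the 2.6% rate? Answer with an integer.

Let d = days at the first rate; then 365 − d days at the second rate.
£695,000 × [2.6%·d + 3.5%·(365−d)] / 365 = £21,994.37
Solving gives d = 136, so the new rate took effect on May 17, 2014.

136 days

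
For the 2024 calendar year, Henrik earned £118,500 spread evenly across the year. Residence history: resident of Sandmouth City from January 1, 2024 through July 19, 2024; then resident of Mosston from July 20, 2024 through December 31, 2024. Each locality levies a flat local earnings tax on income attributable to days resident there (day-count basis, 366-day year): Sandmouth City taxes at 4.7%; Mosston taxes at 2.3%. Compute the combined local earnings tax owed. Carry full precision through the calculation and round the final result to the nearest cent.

Sandmouth City, January 1 – July 19, 2024: 201 days → £118,500 × 4.7% × 201/366 = £3,058.6598
Mosston, July 20 – December 31, 2024: 165 days → £118,500 × 2.3% × 165/366 = £1,228.7090
Total = £4,287.3689

£4,287.37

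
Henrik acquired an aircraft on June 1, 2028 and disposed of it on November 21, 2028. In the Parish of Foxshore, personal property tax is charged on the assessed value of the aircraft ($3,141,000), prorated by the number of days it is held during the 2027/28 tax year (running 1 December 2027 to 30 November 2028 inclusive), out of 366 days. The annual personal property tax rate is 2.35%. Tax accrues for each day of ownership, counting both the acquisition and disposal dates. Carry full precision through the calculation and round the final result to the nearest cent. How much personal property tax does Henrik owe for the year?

$35,091.66

Days held (June 1 – November 21, 2028): 174 out of 366
Tax = $3,141,000 × 2.35% × 174/366 = $35,091.6639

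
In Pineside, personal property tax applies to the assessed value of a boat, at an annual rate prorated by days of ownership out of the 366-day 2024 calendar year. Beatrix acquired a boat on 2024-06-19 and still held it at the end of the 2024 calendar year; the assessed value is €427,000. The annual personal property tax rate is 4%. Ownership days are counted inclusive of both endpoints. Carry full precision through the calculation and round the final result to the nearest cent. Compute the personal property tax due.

Days held (2024-06-19 to 2024-12-31): 196 out of 366
Tax = €427,000 × 4% × 196/366 = €9,146.6667

€9,146.67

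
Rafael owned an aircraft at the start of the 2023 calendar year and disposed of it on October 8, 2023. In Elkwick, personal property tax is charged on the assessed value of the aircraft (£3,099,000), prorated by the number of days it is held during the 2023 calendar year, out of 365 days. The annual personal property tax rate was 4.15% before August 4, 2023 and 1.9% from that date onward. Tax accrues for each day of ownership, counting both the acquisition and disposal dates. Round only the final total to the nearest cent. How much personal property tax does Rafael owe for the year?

January 1 – August 3, 2023: 215 days at 4.15% → £3,099,000 × 4.15% × 215/365 = £75,755.6918
August 4 – October 8, 2023: 66 days at 1.9% → £3,099,000 × 1.9% × 66/365 = £10,646.9753
Total = £86,402.6671

£86,402.67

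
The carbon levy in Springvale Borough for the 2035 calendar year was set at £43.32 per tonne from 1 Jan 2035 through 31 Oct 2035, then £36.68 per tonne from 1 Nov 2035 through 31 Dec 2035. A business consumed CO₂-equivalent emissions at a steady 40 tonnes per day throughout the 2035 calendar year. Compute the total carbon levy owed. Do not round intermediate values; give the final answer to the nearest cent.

£616,270.40

1 Jan – 31 Oct 2035: 304 days × 40 tonnes/day = 12,160 tonnes at £43.32/tonne → £526,771.20
1 Nov – 31 Dec 2035: 61 days × 40 tonnes/day = 2,440 tonnes at £36.68/tonne → £89,499.20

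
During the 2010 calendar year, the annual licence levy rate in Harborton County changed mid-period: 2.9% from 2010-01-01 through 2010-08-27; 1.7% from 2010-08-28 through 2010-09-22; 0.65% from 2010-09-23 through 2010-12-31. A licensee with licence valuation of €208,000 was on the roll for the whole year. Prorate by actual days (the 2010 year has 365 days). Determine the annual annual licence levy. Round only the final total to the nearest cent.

€4,572.01

2010-01-01 to 2010-08-27: 239 days at 2.9% → €208,000 × 2.9% × 239/365 = €3,949.7205
2010-08-28 to 2010-09-22: 26 days at 1.7% → €208,000 × 1.7% × 26/365 = €251.8795
2010-09-23 to 2010-12-31: 100 days at 0.65% → €208,000 × 0.65% × 100/365 = €370.4110
Total = €4,572.0110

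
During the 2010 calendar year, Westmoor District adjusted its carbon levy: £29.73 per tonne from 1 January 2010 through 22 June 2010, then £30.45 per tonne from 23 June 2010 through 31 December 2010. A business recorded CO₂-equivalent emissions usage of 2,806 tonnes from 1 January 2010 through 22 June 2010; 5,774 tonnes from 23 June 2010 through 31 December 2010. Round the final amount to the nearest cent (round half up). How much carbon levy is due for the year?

1 January – 22 June 2010: 2,806 tonnes at £29.73/tonne → £83,422.38
23 June – 31 December 2010: 5,774 tonnes at £30.45/tonne → £175,818.30

£259,240.68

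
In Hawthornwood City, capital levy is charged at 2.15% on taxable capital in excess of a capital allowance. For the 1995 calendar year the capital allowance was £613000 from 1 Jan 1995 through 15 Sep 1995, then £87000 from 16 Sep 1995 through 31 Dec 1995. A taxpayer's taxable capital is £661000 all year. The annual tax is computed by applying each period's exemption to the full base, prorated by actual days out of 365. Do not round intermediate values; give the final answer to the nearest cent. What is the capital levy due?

1 Jan – 15 Sep 1995: 258 days, exemption £613000 → (£661000 − £613000) × 2.15% × 258/365 = £729.4685
16 Sep – 31 Dec 1995: 107 days, exemption £87000 → (£661000 − £87000) × 2.15% × 107/365 = £3617.7726
Total = £4347.2411

£4347.24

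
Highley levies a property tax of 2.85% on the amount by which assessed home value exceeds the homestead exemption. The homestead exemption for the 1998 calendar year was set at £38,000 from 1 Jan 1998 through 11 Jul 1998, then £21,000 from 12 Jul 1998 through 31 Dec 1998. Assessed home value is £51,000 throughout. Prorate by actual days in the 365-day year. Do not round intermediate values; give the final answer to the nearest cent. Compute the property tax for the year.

£600.14

1 Jan – 11 Jul 1998: 192 days, exemption £38,000 → (£51,000 − £38,000) × 2.85% × 192/365 = £194.8932
12 Jul – 31 Dec 1998: 173 days, exemption £21,000 → (£51,000 − £21,000) × 2.85% × 173/365 = £405.2466
Total = £600.1397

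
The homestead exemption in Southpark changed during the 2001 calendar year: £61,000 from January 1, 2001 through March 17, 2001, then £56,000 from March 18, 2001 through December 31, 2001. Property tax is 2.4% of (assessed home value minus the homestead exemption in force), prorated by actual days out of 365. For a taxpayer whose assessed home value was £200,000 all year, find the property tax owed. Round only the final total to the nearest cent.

£3,431.01

January 1 – March 17, 2001: 76 days, exemption £61,000 → (£200,000 − £61,000) × 2.4% × 76/365 = £694.6192
March 18 – December 31, 2001: 289 days, exemption £56,000 → (£200,000 − £56,000) × 2.4% × 289/365 = £2,736.3945
Total = £3,431.0137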